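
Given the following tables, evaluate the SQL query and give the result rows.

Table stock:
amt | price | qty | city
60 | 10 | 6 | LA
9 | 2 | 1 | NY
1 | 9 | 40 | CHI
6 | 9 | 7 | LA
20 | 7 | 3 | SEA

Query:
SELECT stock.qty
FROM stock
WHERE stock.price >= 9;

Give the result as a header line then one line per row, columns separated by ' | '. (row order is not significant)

== RESULT ==
stock.qty
6
40
7

Derivation:
After WHERE (3 rows):
stock.amt | stock.price | stock.qty | stock.city
60 | 10 | 6 | LA
1 | 9 | 40 | CHI
6 | 9 | 7 | LA
After SELECT (3 rows):
stock.qty
6
40
7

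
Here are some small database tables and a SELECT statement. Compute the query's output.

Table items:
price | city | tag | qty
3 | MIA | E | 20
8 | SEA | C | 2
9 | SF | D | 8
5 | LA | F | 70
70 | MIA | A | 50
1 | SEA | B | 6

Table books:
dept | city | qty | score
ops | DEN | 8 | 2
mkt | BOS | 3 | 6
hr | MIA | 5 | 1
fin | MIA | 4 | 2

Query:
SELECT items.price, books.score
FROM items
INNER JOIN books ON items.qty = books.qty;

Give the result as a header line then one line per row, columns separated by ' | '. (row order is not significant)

== RESULT ==
items.price | books.score
9 | 2

Derivation:
After JOIN books (1 rows):
items.price | items.city | items.tag | items.qty | books.dept | books.city | books.qty | books.score
9 | SF | D | 8 | ops | DEN | 8 | 2
After SELECT (1 rows):
items.price | books.score
9 | 2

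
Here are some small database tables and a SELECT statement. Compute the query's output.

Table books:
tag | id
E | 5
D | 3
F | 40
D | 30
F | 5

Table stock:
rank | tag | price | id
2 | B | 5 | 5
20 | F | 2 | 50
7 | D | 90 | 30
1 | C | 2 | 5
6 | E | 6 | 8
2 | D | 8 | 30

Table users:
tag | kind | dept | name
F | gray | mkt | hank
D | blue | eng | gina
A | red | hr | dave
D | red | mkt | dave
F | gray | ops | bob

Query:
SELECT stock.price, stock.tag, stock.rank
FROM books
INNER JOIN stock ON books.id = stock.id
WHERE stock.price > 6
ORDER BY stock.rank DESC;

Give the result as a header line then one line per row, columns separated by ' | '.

After JOIN stock (6 rows):
books.tag | books.id | stock.rank | stock.tag | stock.price | stock.id
E | 5 | 2 | B | 5 | 5
E | 5 | 1 | C | 2 | 5
D | 30 | 7 | D | 90 | 30
D | 30 | 2 | D | 8 | 30
F | 5 | 2 | B | 5 | 5
F | 5 | 1 | C | 2 | 5
After WHERE (2 rows):
books.tag | books.id | stock.rank | stock.tag | stock.price | stock.id
D | 30 | 7 | D | 90 | 30
D | 30 | 2 | D | 8 | 30
After SELECT (2 rows):
stock.price | stock.tag | stock.rank
90 | D | 7
8 | D | 2
After ORDER BY (2 rows):
stock.price | stock.tag | stock.rank
90 | D | 7
8 | D | 2

== RESULT ==
stock.price | stock.tag | stock.rank
90 | D | 7
8 | D | 2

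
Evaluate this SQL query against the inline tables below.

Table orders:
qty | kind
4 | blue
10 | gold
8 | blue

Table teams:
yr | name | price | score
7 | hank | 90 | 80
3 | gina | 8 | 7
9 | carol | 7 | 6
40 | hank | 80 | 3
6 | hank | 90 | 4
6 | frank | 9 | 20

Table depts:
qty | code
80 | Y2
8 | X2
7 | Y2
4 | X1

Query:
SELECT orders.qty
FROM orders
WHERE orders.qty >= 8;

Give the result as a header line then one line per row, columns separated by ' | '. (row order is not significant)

== RESULT ==
orders.qty
10
8

Derivation:
After WHERE (2 rows):
orders.qty | orders.kind
10 | gold
8 | blue
After SELECT (2 rows):
orders.qty
10
8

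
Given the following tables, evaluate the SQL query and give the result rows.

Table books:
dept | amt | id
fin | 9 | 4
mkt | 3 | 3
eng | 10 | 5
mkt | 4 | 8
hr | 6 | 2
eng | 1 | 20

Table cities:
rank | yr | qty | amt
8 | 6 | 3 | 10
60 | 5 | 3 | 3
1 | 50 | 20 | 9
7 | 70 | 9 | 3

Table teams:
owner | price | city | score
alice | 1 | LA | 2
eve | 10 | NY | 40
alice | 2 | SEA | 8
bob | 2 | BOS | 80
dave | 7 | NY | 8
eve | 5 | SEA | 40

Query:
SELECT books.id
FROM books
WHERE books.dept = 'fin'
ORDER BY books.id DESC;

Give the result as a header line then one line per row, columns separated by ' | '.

== RESULT ==
books.id
4

Derivation:
After WHERE (1 rows):
books.dept | books.amt | books.id
fin | 9 | 4
After SELECT (1 rows):
books.id
4
After ORDER BY (1 rows):
books.id
4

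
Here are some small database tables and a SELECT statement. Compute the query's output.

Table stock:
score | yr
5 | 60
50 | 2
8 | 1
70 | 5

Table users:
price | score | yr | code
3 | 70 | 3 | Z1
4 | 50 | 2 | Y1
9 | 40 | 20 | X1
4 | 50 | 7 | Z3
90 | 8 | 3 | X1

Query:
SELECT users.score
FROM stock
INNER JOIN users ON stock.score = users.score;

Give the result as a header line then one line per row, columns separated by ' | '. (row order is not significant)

After JOIN users (4 rows):
stock.score | stock.yr | users.price | users.score | users.yr | users.code
50 | 2 | 4 | 50 | 2 | Y1
50 | 2 | 4 | 50 | 7 | Z3
8 | 1 | 90 | 8 | 3 | X1
70 | 5 | 3 | 70 | 3 | Z1
After SELECT (4 rows):
users.score
50
50
8
70

== RESULT ==
users.score
50
50
8
70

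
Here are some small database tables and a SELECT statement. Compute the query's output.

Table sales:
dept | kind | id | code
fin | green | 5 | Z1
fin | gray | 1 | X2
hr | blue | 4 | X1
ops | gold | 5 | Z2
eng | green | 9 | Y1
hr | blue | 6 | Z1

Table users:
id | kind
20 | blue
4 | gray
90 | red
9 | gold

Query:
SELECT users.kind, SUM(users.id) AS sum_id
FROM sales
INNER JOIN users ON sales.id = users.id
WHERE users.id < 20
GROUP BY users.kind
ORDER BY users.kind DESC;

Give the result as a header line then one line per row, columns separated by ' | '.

After JOIN users (2 rows):
sales.dept | sales.kind | sales.id | sales.code | users.id | users.kind
hr | blue | 4 | X1 | 4 | gray
eng | green | 9 | Y1 | 9 | gold
After WHERE (2 rows):
sales.dept | sales.kind | sales.id | sales.code | users.id | users.kind
hr | blue | 4 | X1 | 4 | gray
eng | green | 9 | Y1 | 9 | gold
After GROUP BY (2 rows):
users.kind | sum_id
gray | 4
gold | 9
After ORDER BY (2 rows):
users.kind | sum_id
gray | 4
gold | 9

== RESULT ==
users.kind | sum_id
gray | 4
gold | 9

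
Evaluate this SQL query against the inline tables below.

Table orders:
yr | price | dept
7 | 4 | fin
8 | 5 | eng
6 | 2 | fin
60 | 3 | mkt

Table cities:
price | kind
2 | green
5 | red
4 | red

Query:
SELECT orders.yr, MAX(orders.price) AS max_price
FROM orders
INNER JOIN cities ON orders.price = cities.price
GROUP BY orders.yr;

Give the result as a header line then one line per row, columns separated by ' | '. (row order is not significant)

After JOIN cities (3 rows):
orders.yr | orders.price | orders.dept | cities.price | cities.kind
7 | 4 | fin | 4 | red
8 | 5 | eng | 5 | red
6 | 2 | fin | 2 | green
After GROUP BY (3 rows):
orders.yr | max_price
7 | 4
8 | 5
6 | 2

== RESULT ==
orders.yr | max_price
7 | 4
8 | 5
6 | 2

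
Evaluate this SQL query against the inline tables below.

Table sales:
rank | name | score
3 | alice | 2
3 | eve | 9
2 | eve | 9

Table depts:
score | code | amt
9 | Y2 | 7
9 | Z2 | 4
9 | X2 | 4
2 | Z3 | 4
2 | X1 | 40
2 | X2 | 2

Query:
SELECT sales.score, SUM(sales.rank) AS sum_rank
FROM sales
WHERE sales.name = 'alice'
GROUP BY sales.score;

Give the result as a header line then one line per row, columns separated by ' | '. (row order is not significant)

== RESULT ==
sales.score | sum_rank
2 | 3

Derivation:
After WHERE (1 rows):
sales.rank | sales.name | sales.score
3 | alice | 2
After GROUP BY (1 rows):
sales.score | sum_rank
2 | 3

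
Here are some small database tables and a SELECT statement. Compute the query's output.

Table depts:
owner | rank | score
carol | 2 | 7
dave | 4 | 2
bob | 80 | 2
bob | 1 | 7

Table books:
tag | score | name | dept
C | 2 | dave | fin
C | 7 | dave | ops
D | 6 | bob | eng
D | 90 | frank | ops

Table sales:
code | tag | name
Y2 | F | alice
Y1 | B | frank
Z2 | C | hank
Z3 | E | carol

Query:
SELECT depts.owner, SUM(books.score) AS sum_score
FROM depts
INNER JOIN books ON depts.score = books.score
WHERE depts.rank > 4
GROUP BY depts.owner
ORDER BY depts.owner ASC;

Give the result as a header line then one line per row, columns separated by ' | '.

After JOIN books (4 rows):
depts.owner | depts.rank | depts.score | books.tag | books.score | books.name | books.dept
carol | 2 | 7 | C | 7 | dave | ops
dave | 4 | 2 | C | 2 | dave | fin
bob | 80 | 2 | C | 2 | dave | fin
bob | 1 | 7 | C | 7 | dave | ops
After WHERE (1 rows):
depts.owner | depts.rank | depts.score | books.tag | books.score | books.name | books.dept
bob | 80 | 2 | C | 2 | dave | fin
After GROUP BY (1 rows):
depts.owner | sum_score
bob | 2
After ORDER BY (1 rows):
depts.owner | sum_score
bob | 2

== RESULT ==
depts.owner | sum_score
bob | 2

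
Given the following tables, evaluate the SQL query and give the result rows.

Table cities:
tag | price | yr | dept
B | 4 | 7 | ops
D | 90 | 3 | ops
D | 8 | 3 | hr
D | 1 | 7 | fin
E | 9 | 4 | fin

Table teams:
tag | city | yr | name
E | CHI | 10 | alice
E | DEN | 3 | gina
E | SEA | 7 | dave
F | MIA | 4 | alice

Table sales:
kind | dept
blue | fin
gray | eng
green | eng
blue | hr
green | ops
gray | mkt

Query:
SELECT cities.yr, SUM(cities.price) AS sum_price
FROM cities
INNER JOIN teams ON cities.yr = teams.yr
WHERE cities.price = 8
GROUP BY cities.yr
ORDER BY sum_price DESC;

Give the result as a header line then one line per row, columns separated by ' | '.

== RESULT ==
cities.yr | sum_price
3 | 8

Derivation:
After JOIN teams (5 rows):
cities.tag | cities.price | cities.yr | cities.dept | teams.tag | teams.city | teams.yr | teams.name
B | 4 | 7 | ops | E | SEA | 7 | dave
D | 90 | 3 | ops | E | DEN | 3 | gina
D | 8 | 3 | hr | E | DEN | 3 | gina
D | 1 | 7 | fin | E | SEA | 7 | dave
E | 9 | 4 | fin | F | MIA | 4 | alice
After WHERE (1 rows):
cities.tag | cities.price | cities.yr | cities.dept | teams.tag | teams.city | teams.yr | teams.name
D | 8 | 3 | hr | E | DEN | 3 | gina
After GROUP BY (1 rows):
cities.yr | sum_price
3 | 8
After ORDER BY (1 rows):
cities.yr | sum_price
3 | 8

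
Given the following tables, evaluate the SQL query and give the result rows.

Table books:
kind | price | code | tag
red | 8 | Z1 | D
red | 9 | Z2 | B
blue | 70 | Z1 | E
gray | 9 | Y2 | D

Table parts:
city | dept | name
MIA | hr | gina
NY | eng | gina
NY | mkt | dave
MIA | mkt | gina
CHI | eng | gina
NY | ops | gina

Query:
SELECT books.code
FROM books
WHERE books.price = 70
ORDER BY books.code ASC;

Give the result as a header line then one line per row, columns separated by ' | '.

After WHERE (1 rows):
books.kind | books.price | books.code | books.tag
blue | 70 | Z1 | E
After SELECT (1 rows):
books.code
Z1
After ORDER BY (1 rows):
books.code
Z1

== RESULT ==
books.code
Z1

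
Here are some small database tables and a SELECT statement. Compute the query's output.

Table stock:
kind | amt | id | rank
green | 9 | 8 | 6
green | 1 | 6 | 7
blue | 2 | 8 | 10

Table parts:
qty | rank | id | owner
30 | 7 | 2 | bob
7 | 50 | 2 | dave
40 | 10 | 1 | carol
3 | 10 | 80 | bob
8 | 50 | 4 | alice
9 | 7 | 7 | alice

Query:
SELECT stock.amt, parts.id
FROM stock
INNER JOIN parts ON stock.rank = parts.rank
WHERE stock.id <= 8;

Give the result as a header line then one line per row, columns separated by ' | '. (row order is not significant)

== RESULT ==
stock.amt | parts.id
1 | 2
1 | 7
2 | 1
2 | 80

Derivation:
After JOIN parts (4 rows):
stock.kind | stock.amt | stock.id | stock.rank | parts.qty | parts.rank | parts.id | parts.owner
green | 1 | 6 | 7 | 30 | 7 | 2 | bob
green | 1 | 6 | 7 | 9 | 7 | 7 | alice
blue | 2 | 8 | 10 | 40 | 10 | 1 | carol
blue | 2 | 8 | 10 | 3 | 10 | 80 | bob
After WHERE (4 rows):
stock.kind | stock.amt | stock.id | stock.rank | parts.qty | parts.rank | parts.id | parts.owner
green | 1 | 6 | 7 | 30 | 7 | 2 | bob
green | 1 | 6 | 7 | 9 | 7 | 7 | alice
blue | 2 | 8 | 10 | 40 | 10 | 1 | carol
blue | 2 | 8 | 10 | 3 | 10 | 80 | bob
After SELECT (4 rows):
stock.amt | parts.id
1 | 2
1 | 7
2 | 1
2 | 80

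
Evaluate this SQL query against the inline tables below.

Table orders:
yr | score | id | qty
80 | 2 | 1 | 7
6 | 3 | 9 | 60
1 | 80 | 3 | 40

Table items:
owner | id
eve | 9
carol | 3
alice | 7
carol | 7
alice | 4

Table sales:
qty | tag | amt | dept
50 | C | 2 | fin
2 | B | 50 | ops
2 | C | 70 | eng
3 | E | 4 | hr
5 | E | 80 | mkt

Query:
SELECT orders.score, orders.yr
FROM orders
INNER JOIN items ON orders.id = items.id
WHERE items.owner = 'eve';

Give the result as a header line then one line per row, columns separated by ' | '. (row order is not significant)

== RESULT ==
orders.score | orders.yr
3 | 6

Derivation:
After JOIN items (2 rows):
orders.yr | orders.score | orders.id | orders.qty | items.owner | items.id
6 | 3 | 9 | 60 | eve | 9
1 | 80 | 3 | 40 | carol | 3
After WHERE (1 rows):
orders.yr | orders.score | orders.id | orders.qty | items.owner | items.id
6 | 3 | 9 | 60 | eve | 9
After SELECT (1 rows):
orders.score | orders.yr
3 | 6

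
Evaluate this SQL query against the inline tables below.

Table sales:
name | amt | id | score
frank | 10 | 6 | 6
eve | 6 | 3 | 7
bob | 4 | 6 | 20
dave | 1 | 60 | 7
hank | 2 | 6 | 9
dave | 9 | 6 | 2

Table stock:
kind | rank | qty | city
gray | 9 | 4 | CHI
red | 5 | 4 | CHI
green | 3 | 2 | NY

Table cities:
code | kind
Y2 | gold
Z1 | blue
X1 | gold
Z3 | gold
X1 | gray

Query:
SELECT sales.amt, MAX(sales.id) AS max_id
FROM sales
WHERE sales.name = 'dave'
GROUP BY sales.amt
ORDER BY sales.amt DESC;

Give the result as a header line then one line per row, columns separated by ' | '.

After WHERE (2 rows):
sales.name | sales.amt | sales.id | sales.score
dave | 1 | 60 | 7
dave | 9 | 6 | 2
After GROUP BY (2 rows):
sales.amt | max_id
1 | 60
9 | 6
After ORDER BY (2 rows):
sales.amt | max_id
9 | 6
1 | 60

== RESULT ==
sales.amt | max_id
9 | 6
1 | 60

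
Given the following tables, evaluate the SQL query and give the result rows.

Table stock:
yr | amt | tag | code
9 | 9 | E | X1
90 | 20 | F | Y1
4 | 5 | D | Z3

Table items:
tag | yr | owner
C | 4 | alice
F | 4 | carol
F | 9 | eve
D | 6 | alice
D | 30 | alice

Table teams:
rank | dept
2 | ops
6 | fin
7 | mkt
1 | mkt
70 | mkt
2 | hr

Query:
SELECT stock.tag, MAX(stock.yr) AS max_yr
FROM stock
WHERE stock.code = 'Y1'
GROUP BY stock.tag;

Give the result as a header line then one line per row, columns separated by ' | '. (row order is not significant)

After WHERE (1 rows):
stock.yr | stock.amt | stock.tag | stock.code
90 | 20 | F | Y1
After GROUP BY (1 rows):
stock.tag | max_yr
F | 90

== RESULT ==
stock.tag | max_yr
F | 90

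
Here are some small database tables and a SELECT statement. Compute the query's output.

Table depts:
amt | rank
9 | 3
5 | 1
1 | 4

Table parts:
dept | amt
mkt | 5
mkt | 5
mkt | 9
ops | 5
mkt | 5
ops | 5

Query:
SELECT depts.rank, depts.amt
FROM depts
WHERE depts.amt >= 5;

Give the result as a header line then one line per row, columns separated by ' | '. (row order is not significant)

== RESULT ==
depts.rank | depts.amt
3 | 9
1 | 5

Derivation:
After WHERE (2 rows):
depts.amt | depts.rank
9 | 3
5 | 1
After SELECT (2 rows):
depts.rank | depts.amt
3 | 9
1 | 5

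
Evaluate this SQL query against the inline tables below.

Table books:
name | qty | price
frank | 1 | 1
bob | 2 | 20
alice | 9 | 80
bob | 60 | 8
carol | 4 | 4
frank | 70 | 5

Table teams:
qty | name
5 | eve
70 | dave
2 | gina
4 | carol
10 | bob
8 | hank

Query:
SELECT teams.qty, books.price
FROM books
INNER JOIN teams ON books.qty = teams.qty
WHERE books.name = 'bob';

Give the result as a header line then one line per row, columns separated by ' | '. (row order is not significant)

After JOIN teams (3 rows):
books.name | books.qty | books.price | teams.qty | teams.name
bob | 2 | 20 | 2 | gina
carol | 4 | 4 | 4 | carol
frank | 70 | 5 | 70 | dave
After WHERE (1 rows):
books.name | books.qty | books.price | teams.qty | teams.name
bob | 2 | 20 | 2 | gina
After SELECT (1 rows):
teams.qty | books.price
2 | 20

== RESULT ==
teams.qty | books.price
2 | 20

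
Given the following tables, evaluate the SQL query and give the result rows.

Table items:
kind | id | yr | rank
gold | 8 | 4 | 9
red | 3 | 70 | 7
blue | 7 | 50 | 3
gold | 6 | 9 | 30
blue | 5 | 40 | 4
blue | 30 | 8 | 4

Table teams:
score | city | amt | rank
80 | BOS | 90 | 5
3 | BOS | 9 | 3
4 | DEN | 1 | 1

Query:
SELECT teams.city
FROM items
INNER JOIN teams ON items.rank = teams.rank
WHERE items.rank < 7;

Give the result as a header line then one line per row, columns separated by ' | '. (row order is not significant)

== RESULT ==
teams.city
BOS

Derivation:
After JOIN teams (1 rows):
items.kind | items.id | items.yr | items.rank | teams.score | teams.city | teams.amt | teams.rank
blue | 7 | 50 | 3 | 3 | BOS | 9 | 3
After WHERE (1 rows):
items.kind | items.id | items.yr | items.rank | teams.score | teams.city | teams.amt | teams.rank
blue | 7 | 50 | 3 | 3 | BOS | 9 | 3
After SELECT (1 rows):
teams.city
BOS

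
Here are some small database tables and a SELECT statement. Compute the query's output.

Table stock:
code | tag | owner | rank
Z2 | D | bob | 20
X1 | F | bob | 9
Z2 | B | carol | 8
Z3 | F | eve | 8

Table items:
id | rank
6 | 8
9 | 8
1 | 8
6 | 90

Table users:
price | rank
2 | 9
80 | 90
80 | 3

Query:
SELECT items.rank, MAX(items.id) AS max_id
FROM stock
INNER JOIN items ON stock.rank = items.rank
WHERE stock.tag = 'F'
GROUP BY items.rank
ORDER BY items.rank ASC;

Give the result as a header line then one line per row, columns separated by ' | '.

== RESULT ==
items.rank | max_id
8 | 9

Derivation:
After JOIN items (6 rows):
stock.code | stock.tag | stock.owner | stock.rank | items.id | items.rank
Z2 | B | carol | 8 | 6 | 8
Z2 | B | carol | 8 | 9 | 8
Z2 | B | carol | 8 | 1 | 8
Z3 | F | eve | 8 | 6 | 8
Z3 | F | eve | 8 | 9 | 8
Z3 | F | eve | 8 | 1 | 8
After WHERE (3 rows):
stock.code | stock.tag | stock.owner | stock.rank | items.id | items.rank
Z3 | F | eve | 8 | 6 | 8
Z3 | F | eve | 8 | 9 | 8
Z3 | F | eve | 8 | 1 | 8
After GROUP BY (1 rows):
items.rank | max_id
8 | 9
After ORDER BY (1 rows):
items.rank | max_id
8 | 9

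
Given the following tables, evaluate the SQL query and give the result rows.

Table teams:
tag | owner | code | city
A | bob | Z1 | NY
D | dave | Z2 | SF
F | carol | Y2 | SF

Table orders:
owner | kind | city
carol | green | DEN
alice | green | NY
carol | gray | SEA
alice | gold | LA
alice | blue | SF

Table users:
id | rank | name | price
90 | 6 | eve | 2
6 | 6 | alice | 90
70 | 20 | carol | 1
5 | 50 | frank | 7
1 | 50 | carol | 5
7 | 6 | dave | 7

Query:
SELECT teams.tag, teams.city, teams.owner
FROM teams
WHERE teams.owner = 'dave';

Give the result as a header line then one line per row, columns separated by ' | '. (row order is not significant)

After WHERE (1 rows):
teams.tag | teams.owner | teams.code | teams.city
D | dave | Z2 | SF
After SELECT (1 rows):
teams.tag | teams.city | teams.owner
D | SF | dave

== RESULT ==
teams.tag | teams.city | teams.owner
D | SF | dave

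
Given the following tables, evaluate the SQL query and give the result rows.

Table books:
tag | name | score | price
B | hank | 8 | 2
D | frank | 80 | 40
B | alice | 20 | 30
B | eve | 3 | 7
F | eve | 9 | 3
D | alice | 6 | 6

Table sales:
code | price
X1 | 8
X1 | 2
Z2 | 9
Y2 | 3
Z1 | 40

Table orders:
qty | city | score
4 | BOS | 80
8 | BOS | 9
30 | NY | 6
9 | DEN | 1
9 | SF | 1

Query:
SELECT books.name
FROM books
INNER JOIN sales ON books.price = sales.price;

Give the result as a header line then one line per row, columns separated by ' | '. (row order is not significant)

After JOIN sales (3 rows):
books.tag | books.name | books.score | books.price | sales.code | sales.price
B | hank | 8 | 2 | X1 | 2
D | frank | 80 | 40 | Z1 | 40
F | eve | 9 | 3 | Y2 | 3
After SELECT (3 rows):
books.name
hank
frank
eve

== RESULT ==
books.name
hank
frank
eve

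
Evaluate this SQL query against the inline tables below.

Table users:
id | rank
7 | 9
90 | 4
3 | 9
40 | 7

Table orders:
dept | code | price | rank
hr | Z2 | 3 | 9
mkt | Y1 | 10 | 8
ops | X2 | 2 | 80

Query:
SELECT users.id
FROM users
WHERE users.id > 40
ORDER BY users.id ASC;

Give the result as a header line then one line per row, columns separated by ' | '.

== RESULT ==
users.id
90

Derivation:
After WHERE (1 rows):
users.id | users.rank
90 | 4
After SELECT (1 rows):
users.id
90
After ORDER BY (1 rows):
users.id
90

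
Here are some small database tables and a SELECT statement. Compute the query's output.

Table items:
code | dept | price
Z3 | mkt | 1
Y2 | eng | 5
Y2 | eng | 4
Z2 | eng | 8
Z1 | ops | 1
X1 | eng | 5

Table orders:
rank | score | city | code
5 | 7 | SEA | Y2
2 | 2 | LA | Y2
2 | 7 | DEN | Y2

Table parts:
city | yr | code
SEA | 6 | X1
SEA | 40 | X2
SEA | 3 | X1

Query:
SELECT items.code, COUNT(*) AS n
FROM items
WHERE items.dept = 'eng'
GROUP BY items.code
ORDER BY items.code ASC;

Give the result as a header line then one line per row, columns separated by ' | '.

== RESULT ==
items.code | n
X1 | 1
Y2 | 2
Z2 | 1

Derivation:
After WHERE (4 rows):
items.code | items.dept | items.price
Y2 | eng | 5
Y2 | eng | 4
Z2 | eng | 8
X1 | eng | 5
After GROUP BY (3 rows):
items.code | n
Y2 | 2
Z2 | 1
X1 | 1
After ORDER BY (3 rows):
items.code | n
X1 | 1
Y2 | 2
Z2 | 1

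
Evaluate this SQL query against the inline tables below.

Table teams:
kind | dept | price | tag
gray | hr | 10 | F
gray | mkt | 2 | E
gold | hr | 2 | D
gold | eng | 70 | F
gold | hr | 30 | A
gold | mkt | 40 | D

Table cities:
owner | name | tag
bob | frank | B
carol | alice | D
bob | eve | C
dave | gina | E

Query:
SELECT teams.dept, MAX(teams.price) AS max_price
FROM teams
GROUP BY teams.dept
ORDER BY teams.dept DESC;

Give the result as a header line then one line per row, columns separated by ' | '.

After GROUP BY (3 rows):
teams.dept | max_price
hr | 30
mkt | 40
eng | 70
After ORDER BY (3 rows):
teams.dept | max_price
mkt | 40
hr | 30
eng | 70

== RESULT ==
teams.dept | max_price
mkt | 40
hr | 30
eng | 70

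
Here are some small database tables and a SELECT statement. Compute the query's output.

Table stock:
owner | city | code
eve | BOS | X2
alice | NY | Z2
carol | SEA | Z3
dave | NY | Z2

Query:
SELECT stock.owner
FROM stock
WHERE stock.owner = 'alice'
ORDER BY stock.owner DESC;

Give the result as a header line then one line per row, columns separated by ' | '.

After WHERE (1 rows):
stock.owner | stock.city | stock.code
alice | NY | Z2
After SELECT (1 rows):
stock.owner
alice
After ORDER BY (1 rows):
stock.owner
alice

== RESULT ==
stock.owner
alice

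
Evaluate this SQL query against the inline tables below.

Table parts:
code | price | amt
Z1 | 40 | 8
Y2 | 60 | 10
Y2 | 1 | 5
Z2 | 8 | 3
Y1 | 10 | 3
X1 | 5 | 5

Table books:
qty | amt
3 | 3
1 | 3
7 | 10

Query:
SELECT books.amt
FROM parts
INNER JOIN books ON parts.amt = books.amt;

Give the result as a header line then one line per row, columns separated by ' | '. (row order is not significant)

== RESULT ==
books.amt
10
3
3
3
3

Derivation:
After JOIN books (5 rows):
parts.code | parts.price | parts.amt | books.qty | books.amt
Y2 | 60 | 10 | 7 | 10
Z2 | 8 | 3 | 3 | 3
Z2 | 8 | 3 | 1 | 3
Y1 | 10 | 3 | 3 | 3
Y1 | 10 | 3 | 1 | 3
After SELECT (5 rows):
books.amt
10
3
3
3
3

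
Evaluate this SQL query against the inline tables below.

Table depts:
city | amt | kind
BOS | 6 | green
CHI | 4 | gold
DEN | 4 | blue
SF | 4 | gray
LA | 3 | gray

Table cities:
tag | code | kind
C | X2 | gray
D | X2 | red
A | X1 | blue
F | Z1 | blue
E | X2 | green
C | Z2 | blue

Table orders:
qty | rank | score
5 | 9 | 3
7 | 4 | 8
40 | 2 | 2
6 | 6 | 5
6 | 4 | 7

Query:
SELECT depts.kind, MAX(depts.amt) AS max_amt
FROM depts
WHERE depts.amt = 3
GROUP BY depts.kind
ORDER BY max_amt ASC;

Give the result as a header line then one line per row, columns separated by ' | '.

After WHERE (1 rows):
depts.city | depts.amt | depts.kind
LA | 3 | gray
After GROUP BY (1 rows):
depts.kind | max_amt
gray | 3
After ORDER BY (1 rows):
depts.kind | max_amt
gray | 3

== RESULT ==
depts.kind | max_amt
gray | 3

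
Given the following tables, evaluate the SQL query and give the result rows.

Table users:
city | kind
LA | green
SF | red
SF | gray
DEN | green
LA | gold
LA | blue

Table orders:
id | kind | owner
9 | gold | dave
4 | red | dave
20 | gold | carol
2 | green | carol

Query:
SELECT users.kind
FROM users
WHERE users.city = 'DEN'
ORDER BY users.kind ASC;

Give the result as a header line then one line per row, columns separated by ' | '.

After WHERE (1 rows):
users.city | users.kind
DEN | green
After SELECT (1 rows):
users.kind
green
After ORDER BY (1 rows):
users.kind
green

== RESULT ==
users.kind
green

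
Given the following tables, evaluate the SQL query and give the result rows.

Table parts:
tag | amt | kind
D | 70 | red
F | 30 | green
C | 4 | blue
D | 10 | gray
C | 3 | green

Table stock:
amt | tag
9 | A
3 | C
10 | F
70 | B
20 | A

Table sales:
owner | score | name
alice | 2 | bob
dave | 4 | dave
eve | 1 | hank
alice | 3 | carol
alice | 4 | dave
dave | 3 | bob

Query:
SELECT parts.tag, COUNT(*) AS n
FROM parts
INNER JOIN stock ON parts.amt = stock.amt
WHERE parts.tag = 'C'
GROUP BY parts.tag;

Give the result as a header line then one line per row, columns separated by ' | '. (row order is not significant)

== RESULT ==
parts.tag | n
C | 1

Derivation:
After JOIN stock (3 rows):
parts.tag | parts.amt | parts.kind | stock.amt | stock.tag
D | 70 | red | 70 | B
D | 10 | gray | 10 | F
C | 3 | green | 3 | C
After WHERE (1 rows):
parts.tag | parts.amt | parts.kind | stock.amt | stock.tag
C | 3 | green | 3 | C
After GROUP BY (1 rows):
parts.tag | n
C | 1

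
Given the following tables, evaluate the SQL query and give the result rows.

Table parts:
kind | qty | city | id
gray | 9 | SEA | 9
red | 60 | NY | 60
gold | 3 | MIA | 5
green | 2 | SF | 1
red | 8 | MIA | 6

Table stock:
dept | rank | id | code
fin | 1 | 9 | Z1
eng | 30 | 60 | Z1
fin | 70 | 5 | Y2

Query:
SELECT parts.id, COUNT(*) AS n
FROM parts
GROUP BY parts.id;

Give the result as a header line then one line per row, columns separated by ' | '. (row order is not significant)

After GROUP BY (5 rows):
parts.id | n
9 | 1
60 | 1
5 | 1
1 | 1
6 | 1

== RESULT ==
parts.id | n
9 | 1
60 | 1
5 | 1
1 | 1
6 | 1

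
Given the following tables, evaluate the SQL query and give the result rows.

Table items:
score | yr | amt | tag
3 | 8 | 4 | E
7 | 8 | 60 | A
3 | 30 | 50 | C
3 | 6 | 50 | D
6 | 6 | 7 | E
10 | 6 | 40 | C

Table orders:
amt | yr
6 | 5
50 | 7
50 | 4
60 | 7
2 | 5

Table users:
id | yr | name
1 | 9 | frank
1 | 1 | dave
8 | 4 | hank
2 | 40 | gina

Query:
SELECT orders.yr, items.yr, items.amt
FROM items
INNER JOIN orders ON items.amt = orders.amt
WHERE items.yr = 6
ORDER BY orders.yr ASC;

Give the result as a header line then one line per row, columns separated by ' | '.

== RESULT ==
orders.yr | items.yr | items.amt
4 | 6 | 50
7 | 6 | 50

Derivation:
After JOIN orders (5 rows):
items.score | items.yr | items.amt | items.tag | orders.amt | orders.yr
7 | 8 | 60 | A | 60 | 7
3 | 30 | 50 | C | 50 | 7
3 | 30 | 50 | C | 50 | 4
3 | 6 | 50 | D | 50 | 7
3 | 6 | 50 | D | 50 | 4
After WHERE (2 rows):
items.score | items.yr | items.amt | items.tag | orders.amt | orders.yr
3 | 6 | 50 | D | 50 | 7
3 | 6 | 50 | D | 50 | 4
After SELECT (2 rows):
orders.yr | items.yr | items.amt
7 | 6 | 50
4 | 6 | 50
After ORDER BY (2 rows):
orders.yr | items.yr | items.amt
4 | 6 | 50
7 | 6 | 50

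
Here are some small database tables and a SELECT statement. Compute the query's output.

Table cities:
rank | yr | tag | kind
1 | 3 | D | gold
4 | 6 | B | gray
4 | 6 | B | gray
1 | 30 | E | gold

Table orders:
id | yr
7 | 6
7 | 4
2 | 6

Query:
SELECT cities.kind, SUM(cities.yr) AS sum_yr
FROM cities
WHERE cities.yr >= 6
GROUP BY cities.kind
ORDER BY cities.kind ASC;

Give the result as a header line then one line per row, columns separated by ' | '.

After WHERE (3 rows):
cities.rank | cities.yr | cities.tag | cities.kind
4 | 6 | B | gray
4 | 6 | B | gray
1 | 30 | E | gold
After GROUP BY (2 rows):
cities.kind | sum_yr
gray | 12
gold | 30
After ORDER BY (2 rows):
cities.kind | sum_yr
gold | 30
gray | 12

== RESULT ==
cities.kind | sum_yr
gold | 30
gray | 12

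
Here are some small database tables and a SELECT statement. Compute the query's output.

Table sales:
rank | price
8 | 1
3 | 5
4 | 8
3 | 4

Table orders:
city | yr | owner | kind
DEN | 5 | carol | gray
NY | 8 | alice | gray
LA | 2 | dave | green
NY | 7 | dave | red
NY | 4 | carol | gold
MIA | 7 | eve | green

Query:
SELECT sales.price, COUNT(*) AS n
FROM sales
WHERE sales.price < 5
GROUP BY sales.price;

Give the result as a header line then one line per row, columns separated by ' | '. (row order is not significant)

== RESULT ==
sales.price | n
1 | 1
4 | 1

Derivation:
After WHERE (2 rows):
sales.rank | sales.price
8 | 1
3 | 4
After GROUP BY (2 rows):
sales.price | n
1 | 1
4 | 1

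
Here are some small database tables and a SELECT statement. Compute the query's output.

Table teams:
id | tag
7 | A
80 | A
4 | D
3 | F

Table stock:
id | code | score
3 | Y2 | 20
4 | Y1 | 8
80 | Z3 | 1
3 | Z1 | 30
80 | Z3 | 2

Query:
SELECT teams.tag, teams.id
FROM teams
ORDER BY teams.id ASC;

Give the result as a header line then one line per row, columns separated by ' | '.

After SELECT (4 rows):
teams.tag | teams.id
A | 7
A | 80
D | 4
F | 3
After ORDER BY (4 rows):
teams.tag | teams.id
F | 3
D | 4
A | 7
A | 80

== RESULT ==
teams.tag | teams.id
F | 3
D | 4
A | 7
A | 80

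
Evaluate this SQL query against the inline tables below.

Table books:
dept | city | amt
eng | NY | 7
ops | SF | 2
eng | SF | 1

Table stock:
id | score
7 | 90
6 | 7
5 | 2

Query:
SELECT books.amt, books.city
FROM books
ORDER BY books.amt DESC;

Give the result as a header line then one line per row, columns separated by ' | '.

== RESULT ==
books.amt | books.city
7 | NY
2 | SF
1 | SF

Derivation:
After SELECT (3 rows):
books.amt | books.city
7 | NY
2 | SF
1 | SF
After ORDER BY (3 rows):
books.amt | books.city
7 | NY
2 | SF
1 | SF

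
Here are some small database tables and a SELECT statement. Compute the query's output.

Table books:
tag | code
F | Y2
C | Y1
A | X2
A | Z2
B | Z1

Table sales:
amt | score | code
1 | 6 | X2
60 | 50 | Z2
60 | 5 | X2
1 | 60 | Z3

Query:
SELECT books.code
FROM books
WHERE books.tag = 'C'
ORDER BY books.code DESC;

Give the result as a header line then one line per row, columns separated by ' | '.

== RESULT ==
books.code
Y1

Derivation:
After WHERE (1 rows):
books.tag | books.code
C | Y1
After SELECT (1 rows):
books.code
Y1
After ORDER BY (1 rows):
books.code
Y1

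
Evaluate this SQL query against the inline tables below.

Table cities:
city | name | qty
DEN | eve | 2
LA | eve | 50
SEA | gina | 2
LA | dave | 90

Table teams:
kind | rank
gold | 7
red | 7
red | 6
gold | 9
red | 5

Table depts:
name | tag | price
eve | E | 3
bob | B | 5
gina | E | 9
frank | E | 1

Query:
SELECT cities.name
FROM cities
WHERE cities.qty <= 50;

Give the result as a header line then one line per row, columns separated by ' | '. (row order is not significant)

After WHERE (3 rows):
cities.city | cities.name | cities.qty
DEN | eve | 2
LA | eve | 50
SEA | gina | 2
After SELECT (3 rows):
cities.name
eve
eve
gina

== RESULT ==
cities.name
eve
eve
gina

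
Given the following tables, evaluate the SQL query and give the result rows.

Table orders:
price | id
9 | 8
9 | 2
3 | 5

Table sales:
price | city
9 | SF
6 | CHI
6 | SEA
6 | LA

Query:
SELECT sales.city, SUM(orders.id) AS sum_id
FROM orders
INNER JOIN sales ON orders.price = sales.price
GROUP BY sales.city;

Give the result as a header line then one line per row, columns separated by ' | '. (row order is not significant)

== RESULT ==
sales.city | sum_id
SF | 10

Derivation:
After JOIN sales (2 rows):
orders.price | orders.id | sales.price | sales.city
9 | 8 | 9 | SF
9 | 2 | 9 | SF
After GROUP BY (1 rows):
sales.city | sum_id
SF | 10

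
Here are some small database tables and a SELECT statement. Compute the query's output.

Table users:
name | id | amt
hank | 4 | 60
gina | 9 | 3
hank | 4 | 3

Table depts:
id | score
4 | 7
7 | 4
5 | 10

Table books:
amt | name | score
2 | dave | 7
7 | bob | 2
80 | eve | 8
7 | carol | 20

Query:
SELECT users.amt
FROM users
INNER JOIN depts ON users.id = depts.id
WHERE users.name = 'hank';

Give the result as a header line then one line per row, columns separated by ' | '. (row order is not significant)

== RESULT ==
users.amt
60
3

Derivation:
After JOIN depts (2 rows):
users.name | users.id | users.amt | depts.id | depts.score
hank | 4 | 60 | 4 | 7
hank | 4 | 3 | 4 | 7
After WHERE (2 rows):
users.name | users.id | users.amt | depts.id | depts.score
hank | 4 | 60 | 4 | 7
hank | 4 | 3 | 4 | 7
After SELECT (2 rows):
users.amt
60
3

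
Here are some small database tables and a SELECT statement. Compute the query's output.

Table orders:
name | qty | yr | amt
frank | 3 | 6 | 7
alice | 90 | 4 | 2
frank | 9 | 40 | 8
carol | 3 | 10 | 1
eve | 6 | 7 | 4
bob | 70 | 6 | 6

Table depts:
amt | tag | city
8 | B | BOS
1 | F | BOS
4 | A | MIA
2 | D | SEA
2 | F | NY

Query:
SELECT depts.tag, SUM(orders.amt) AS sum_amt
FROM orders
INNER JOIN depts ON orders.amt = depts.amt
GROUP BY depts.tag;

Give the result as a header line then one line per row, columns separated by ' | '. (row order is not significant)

== RESULT ==
depts.tag | sum_amt
D | 2
F | 3
B | 8
A | 4

Derivation:
After JOIN depts (5 rows):
orders.name | orders.qty | orders.yr | orders.amt | depts.amt | depts.tag | depts.city
alice | 90 | 4 | 2 | 2 | D | SEA
alice | 90 | 4 | 2 | 2 | F | NY
frank | 9 | 40 | 8 | 8 | B | BOS
carol | 3 | 10 | 1 | 1 | F | BOS
eve | 6 | 7 | 4 | 4 | A | MIA
After GROUP BY (4 rows):
depts.tag | sum_amt
D | 2
F | 3
B | 8
A | 4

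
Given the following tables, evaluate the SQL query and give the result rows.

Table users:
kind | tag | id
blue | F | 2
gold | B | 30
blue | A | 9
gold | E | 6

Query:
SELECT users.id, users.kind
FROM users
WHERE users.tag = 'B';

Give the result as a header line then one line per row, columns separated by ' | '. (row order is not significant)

== RESULT ==
users.id | users.kind
30 | gold

Derivation:
After WHERE (1 rows):
users.kind | users.tag | users.id
gold | B | 30
After SELECT (1 rows):
users.id | users.kind
30 | gold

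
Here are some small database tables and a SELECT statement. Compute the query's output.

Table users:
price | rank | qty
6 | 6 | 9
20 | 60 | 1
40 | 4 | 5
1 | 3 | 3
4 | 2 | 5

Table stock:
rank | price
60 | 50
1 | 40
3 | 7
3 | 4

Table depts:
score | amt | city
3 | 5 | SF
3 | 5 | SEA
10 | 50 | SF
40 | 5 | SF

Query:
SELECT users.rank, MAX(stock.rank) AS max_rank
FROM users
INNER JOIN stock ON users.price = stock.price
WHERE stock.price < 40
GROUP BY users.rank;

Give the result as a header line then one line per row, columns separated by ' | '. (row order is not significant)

After JOIN stock (2 rows):
users.price | users.rank | users.qty | stock.rank | stock.price
40 | 4 | 5 | 1 | 40
4 | 2 | 5 | 3 | 4
After WHERE (1 rows):
users.price | users.rank | users.qty | stock.rank | stock.price
4 | 2 | 5 | 3 | 4
After GROUP BY (1 rows):
users.rank | max_rank
2 | 3

== RESULT ==
users.rank | max_rank
2 | 3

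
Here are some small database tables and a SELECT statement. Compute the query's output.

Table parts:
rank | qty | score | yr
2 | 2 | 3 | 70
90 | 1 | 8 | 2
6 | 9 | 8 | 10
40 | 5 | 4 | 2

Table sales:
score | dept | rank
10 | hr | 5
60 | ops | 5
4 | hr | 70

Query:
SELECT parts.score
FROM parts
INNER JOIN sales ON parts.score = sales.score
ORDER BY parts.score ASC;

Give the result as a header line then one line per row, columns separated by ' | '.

After JOIN sales (1 rows):
parts.rank | parts.qty | parts.score | parts.yr | sales.score | sales.dept | sales.rank
40 | 5 | 4 | 2 | 4 | hr | 70
After SELECT (1 rows):
parts.score
4
After ORDER BY (1 rows):
parts.score
4

== RESULT ==
parts.score
4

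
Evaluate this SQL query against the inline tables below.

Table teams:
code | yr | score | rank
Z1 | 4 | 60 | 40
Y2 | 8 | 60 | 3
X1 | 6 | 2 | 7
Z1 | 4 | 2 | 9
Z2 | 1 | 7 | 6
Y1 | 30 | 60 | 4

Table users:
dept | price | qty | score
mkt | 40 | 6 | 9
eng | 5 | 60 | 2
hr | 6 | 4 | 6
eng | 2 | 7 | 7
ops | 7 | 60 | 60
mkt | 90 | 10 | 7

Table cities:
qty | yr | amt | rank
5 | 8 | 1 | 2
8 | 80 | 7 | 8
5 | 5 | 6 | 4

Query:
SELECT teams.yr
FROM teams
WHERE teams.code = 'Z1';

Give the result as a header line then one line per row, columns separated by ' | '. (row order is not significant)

== RESULT ==
teams.yr
4
4

Derivation:
After WHERE (2 rows):
teams.code | teams.yr | teams.score | teams.rank
Z1 | 4 | 60 | 40
Z1 | 4 | 2 | 9
After SELECT (2 rows):
teams.yr
4
4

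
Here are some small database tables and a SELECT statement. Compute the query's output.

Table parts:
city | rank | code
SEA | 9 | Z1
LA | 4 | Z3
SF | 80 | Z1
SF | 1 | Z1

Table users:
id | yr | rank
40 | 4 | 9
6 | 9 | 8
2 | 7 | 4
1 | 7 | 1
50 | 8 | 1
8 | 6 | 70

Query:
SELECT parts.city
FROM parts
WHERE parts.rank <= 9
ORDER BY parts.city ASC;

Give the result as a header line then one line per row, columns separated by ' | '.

== RESULT ==
parts.city
LA
SEA
SF

Derivation:
After WHERE (3 rows):
parts.city | parts.rank | parts.code
SEA | 9 | Z1
LA | 4 | Z3
SF | 1 | Z1
After SELECT (3 rows):
parts.city
SEA
LA
SF
After ORDER BY (3 rows):
parts.city
LA
SEA
SF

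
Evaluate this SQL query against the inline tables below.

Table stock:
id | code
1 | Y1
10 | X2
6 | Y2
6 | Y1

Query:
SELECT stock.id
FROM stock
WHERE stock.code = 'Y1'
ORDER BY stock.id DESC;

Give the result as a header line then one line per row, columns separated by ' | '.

After WHERE (2 rows):
stock.id | stock.code
1 | Y1
6 | Y1
After SELECT (2 rows):
stock.id
1
6
After ORDER BY (2 rows):
stock.id
6
1

== RESULT ==
stock.id
6
1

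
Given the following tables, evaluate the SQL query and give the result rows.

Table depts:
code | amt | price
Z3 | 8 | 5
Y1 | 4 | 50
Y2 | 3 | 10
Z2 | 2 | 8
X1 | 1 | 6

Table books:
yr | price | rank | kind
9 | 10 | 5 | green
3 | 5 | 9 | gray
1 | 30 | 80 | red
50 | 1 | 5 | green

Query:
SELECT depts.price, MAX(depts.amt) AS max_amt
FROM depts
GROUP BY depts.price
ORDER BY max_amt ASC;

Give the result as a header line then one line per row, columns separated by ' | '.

After GROUP BY (5 rows):
depts.price | max_amt
5 | 8
50 | 4
10 | 3
8 | 2
6 | 1
After ORDER BY (5 rows):
depts.price | max_amt
6 | 1
8 | 2
10 | 3
50 | 4
5 | 8

== RESULT ==
depts.price | max_amt
6 | 1
8 | 2
10 | 3
50 | 4
5 | 8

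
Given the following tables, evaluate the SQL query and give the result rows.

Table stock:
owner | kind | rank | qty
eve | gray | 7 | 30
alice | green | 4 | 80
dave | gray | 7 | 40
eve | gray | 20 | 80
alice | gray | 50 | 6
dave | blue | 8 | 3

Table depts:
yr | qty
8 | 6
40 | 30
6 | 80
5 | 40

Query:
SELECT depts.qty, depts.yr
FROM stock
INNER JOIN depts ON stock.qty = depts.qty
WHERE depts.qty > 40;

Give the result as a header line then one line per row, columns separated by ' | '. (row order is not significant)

After JOIN depts (5 rows):
stock.owner | stock.kind | stock.rank | stock.qty | depts.yr | depts.qty
eve | gray | 7 | 30 | 40 | 30
alice | green | 4 | 80 | 6 | 80
dave | gray | 7 | 40 | 5 | 40
eve | gray | 20 | 80 | 6 | 80
alice | gray | 50 | 6 | 8 | 6
After WHERE (2 rows):
stock.owner | stock.kind | stock.rank | stock.qty | depts.yr | depts.qty
alice | green | 4 | 80 | 6 | 80
eve | gray | 20 | 80 | 6 | 80
After SELECT (2 rows):
depts.qty | depts.yr
80 | 6
80 | 6

== RESULT ==
depts.qty | depts.yr
80 | 6
80 | 6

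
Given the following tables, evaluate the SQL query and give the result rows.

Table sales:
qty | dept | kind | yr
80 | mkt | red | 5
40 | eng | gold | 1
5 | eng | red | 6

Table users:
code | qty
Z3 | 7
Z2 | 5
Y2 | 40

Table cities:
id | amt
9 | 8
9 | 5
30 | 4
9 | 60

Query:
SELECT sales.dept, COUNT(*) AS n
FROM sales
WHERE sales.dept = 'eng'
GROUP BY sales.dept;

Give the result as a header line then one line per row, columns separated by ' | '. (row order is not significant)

== RESULT ==
sales.dept | n
eng | 2

Derivation:
After WHERE (2 rows):
sales.qty | sales.dept | sales.kind | sales.yr
40 | eng | gold | 1
5 | eng | red | 6
After GROUP BY (1 rows):
sales.dept | n
eng | 2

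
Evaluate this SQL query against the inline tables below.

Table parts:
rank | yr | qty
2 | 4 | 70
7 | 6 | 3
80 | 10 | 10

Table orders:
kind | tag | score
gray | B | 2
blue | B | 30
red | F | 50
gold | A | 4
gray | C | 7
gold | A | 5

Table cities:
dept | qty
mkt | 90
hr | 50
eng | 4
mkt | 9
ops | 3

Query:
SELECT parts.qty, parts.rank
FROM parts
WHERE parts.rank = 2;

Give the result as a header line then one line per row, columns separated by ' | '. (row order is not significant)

After WHERE (1 rows):
parts.rank | parts.yr | parts.qty
2 | 4 | 70
After SELECT (1 rows):
parts.qty | parts.rank
70 | 2

== RESULT ==
parts.qty | parts.rank
70 | 2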